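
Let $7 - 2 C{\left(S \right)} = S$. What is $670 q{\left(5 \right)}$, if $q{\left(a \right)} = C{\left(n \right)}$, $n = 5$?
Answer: $670$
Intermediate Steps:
$C{\left(S \right)} = \frac{7}{2} - \frac{S}{2}$
$q{\left(a \right)} = 1$ ($q{\left(a \right)} = \frac{7}{2} - \frac{5}{2} = 1$)
$670 q{\left(5 \right)} = 670 \cdot 1 = 670$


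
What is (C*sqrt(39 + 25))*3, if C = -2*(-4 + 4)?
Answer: 0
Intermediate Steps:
C = 0 (C = -2*0 = 0)
(C*sqrt(39 + 25))*3 = (0*sqrt(39 + 25))*3 = (0*sqrt(64))*3 = (0*8)*3 = 0*3 = 0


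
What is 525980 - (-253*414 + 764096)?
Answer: -133374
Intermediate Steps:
525980 - (-253*414 + 764096) = 525980 - (-104742 + 764096) = 525980 - 1*659354 = 525980 - 659354 = -133374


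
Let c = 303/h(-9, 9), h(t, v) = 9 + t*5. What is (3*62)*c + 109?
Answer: -2913/2 ≈ -1456.5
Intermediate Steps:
h(t, v) = 9 + 5*t
c = -101/12 (c = 303/(9 + 5*(-9)) = 303/(9 - 45) = 303/(-36) = 303*(-1/36) = -101/12 ≈ -8.4167)
(3*62)*c + 109 = (3*62)*(-101/12) + 109 = 186*(-101/12) + 109 = -3131/2 + 109 = -2913/2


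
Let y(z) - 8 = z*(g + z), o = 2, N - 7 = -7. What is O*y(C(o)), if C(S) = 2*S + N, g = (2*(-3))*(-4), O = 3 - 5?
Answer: -240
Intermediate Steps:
N = 0 (N = 7 - 7 = 0)
O = -2
g = 24 (g = -6*(-4) = 24)
C(S) = 2*S (C(S) = 2*S + 0 = 2*S)
y(z) = 8 + z*(24 + z)
O*y(C(o)) = -2*(8 + (2*2)**2 + 24*(2*2)) = -2*(8 + 4**2 + 24*4) = -2*(8 + 16 + 96) = -2*120 = -240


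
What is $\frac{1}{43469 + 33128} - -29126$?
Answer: $\frac{2230964223}{76597} \approx 29126.0$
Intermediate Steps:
$\frac{1}{43469 + 33128} - -29126 = \frac{1}{76597} + 29126 = \frac{2230964223}{76597}$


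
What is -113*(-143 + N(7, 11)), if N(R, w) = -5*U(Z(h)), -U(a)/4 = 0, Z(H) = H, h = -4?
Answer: 16159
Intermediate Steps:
U(a) = 0 (U(a) = -4*0 = 0)
N(R, w) = 0 (N(R, w) = -5*0 = 0)
-113*(-143 + N(7, 11)) = -113*(-143 + 0) = -113*(-143) = 16159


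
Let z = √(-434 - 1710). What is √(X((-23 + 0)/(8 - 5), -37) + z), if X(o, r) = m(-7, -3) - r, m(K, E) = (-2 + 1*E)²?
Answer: √(62 + 4*I*√134) ≈ 8.3481 + 2.7733*I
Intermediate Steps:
m(K, E) = (-2 + E)²
X(o, r) = 25 - r (X(o, r) = (-2 - 3)² - r = (-5)² - r = 25 - r)
z = 4*I*√134 (z = √(-2144) = 4*I*√134 ≈ 46.303*I)
√(X((-23 + 0)/(8 - 5), -37) + z) = √((25 - 1*(-37)) + 4*I*√134) = √((25 + 37) + 4*I*√134) = √(62 + 4*I*√134)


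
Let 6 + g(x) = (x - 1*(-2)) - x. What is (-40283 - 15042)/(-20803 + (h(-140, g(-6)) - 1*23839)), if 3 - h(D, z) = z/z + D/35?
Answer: 55325/44636 ≈ 1.2395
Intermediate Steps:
g(x) = -4 (g(x) = -6 + ((x - 1*(-2)) - x) = -6 + ((x + 2) - x) = -6 + ((2 + x) - x) = -6 + 2 = -4)
h(D, z) = 2 - D/35 (h(D, z) = 3 - (z/z + D/35) = 3 - (1 + D*(1/35)) = 3 - (1 + D/35) = 3 + (-1 - D/35) = 2 - D/35)
(-40283 - 15042)/(-20803 + (h(-140, g(-6)) - 1*23839)) = (-40283 - 15042)/(-20803 + ((2 - 1/35*(-140)) - 1*23839)) = -55325/(-20803 + ((2 + 4) - 23839)) = -55325/(-20803 + (6 - 23839)) = -55325/(-20803 - 23833) = -55325/(-44636) = -55325*(-1/44636) = 55325/44636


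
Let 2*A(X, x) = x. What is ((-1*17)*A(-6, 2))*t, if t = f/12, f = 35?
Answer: -595/12 ≈ -49.583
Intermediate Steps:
A(X, x) = x/2
t = 35/12 ≈ 2.9167
((-1*17)*A(-6, 2))*t = ((-1*17)*((1/2)*2))*(35/12) = -17*1*(35/12) = -17*35/12 = -595/12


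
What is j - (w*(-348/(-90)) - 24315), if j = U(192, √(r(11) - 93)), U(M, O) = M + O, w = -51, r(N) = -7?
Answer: 123521/5 + 10*I ≈ 24704.0 + 10.0*I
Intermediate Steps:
j = 192 + 10*I (j = 192 + √(-7 - 93) = 192 + √(-100) = 192 + 10*I ≈ 192.0 + 10.0*I)
j - (w*(-348/(-90)) - 24315) = (192 + 10*I) - (-(-17748)/(-90) - 24315) = (192 + 10*I) - (-(-17748)*(-1)/90 - 24315) = (192 + 10*I) - (-51*58/15 - 24315) = (192 + 10*I) - (-986/5 - 24315) = (192 + 10*I) - 1*(-122561/5) = (192 + 10*I) + 122561/5 = 123521/5 + 10*I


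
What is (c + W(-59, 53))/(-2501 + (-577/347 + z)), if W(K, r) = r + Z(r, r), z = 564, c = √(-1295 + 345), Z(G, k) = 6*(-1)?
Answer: -16309/672716 - 1735*I*√38/672716 ≈ -0.024244 - 0.015899*I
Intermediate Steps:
Z(G, k) = -6
c = 5*I*√38 (c = √(-950) = 5*I*√38 ≈ 30.822*I)
W(K, r) = -6 + r (W(K, r) = r - 6 = -6 + r)
(c + W(-59, 53))/(-2501 + (-577/347 + z)) = (5*I*√38 + (-6 + 53))/(-2501 + (-577/347 + 564)) = (5*I*√38 + 47)/(-2501 + (-577*1/347 + 564)) = (47 + 5*I*√38)/(-2501 + (-577/347 + 564)) = (47 + 5*I*√38)/(-2501 + 195131/347) = (47 + 5*I*√38)/(-672716/347) = (47 + 5*I*√38)*(-347/672716) = -16309/672716 - 1735*I*√38/672716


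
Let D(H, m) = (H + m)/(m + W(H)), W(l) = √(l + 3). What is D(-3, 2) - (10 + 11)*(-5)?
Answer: 209/2 ≈ 104.50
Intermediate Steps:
W(l) = √(3 + l)
D(H, m) = (H + m)/(m + √(3 + H))
D(-3, 2) - (10 + 11)*(-5) = (-3 + 2)/(2 + √(3 - 3)) - (10 + 11)*(-5) = -1/(2 + √0) - 21*(-5) = -1/(2 + 0) - 1*(-105) = -1/2 + 105 = (½)*(-1) + 105 = -½ + 105 = 209/2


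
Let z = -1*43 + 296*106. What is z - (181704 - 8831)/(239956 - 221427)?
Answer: 580396284/18529 ≈ 31324.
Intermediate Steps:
z = 31333 (z = -43 + 31376 = 31333)
z - (181704 - 8831)/(239956 - 221427) = 31333 - (181704 - 8831)/(239956 - 221427) = 31333 - 172873/18529 = 580396284/18529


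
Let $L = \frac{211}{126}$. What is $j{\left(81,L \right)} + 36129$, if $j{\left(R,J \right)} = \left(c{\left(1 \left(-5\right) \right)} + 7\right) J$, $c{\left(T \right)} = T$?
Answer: $\frac{2276338}{63} \approx 36132.0$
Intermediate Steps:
$L = \frac{211}{126}$ ($L = 211 \cdot \frac{1}{126} = \frac{211}{126} \approx 1.6746$)
$j{\left(R,J \right)} = 2 J$ ($j{\left(R,J \right)} = \left(1 \left(-5\right) + 7\right) J = \left(-5 + 7\right) J = 2 J$)
$j{\left(81,L \right)} + 36129 = 2 \cdot \frac{211}{126} + 36129 = \frac{211}{63} + 36129 = \frac{2276338}{63}$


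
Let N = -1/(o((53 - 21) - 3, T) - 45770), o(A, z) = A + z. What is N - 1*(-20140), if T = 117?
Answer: 918867361/45624 ≈ 20140.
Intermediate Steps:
N = 1/45624 (N = -1/((((53 - 21) - 3) + 117) - 45770) = -1/(((32 - 3) + 117) - 45770) = -1/((29 + 117) - 45770) = -1/(146 - 45770) = -1/(-45624) = -1*(-1/45624) = 1/45624 ≈ 2.1918e-5)
N - 1*(-20140) = 1/45624 - 1*(-20140) = 1/45624 + 20140 = 918867361/45624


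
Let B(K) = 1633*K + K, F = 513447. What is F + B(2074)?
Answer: 3902363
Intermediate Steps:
B(K) = 1634*K
F + B(2074) = 513447 + 1634*2074 = 513447 + 3388916 = 3902363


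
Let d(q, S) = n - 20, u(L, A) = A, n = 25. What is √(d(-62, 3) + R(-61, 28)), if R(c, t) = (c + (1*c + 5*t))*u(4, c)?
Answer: I*√1093 ≈ 33.061*I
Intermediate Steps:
d(q, S) = 5 (d(q, S) = 25 - 20 = 5)
R(c, t) = c*(2*c + 5*t) (R(c, t) = (c + (1*c + 5*t))*c = (c + (c + 5*t))*c = (2*c + 5*t)*c = c*(2*c + 5*t))
√(d(-62, 3) + R(-61, 28)) = √(5 - 61*(2*(-61) + 5*28)) = √(5 - 61*(-122 + 140)) = √(5 - 61*18) = √(5 - 1098) = √(-1093) = I*√1093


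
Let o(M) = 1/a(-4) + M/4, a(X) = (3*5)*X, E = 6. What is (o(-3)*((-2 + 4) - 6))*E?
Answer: 92/5 ≈ 18.400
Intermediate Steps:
a(X) = 15*X
o(M) = -1/60 + M/4 (o(M) = 1/(15*(-4)) + M/4 = 1/(-60) + M*(¼) = 1*(-1/60) + M/4 = -1/60 + M/4)
(o(-3)*((-2 + 4) - 6))*E = ((-1/60 + (¼)*(-3))*((-2 + 4) - 6))*6 = ((-1/60 - ¾)*(2 - 6))*6 = -23/30*(-4)*6 = (46/15)*6 = 92/5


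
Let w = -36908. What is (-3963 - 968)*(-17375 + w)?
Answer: 267669473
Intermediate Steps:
(-3963 - 968)*(-17375 + w) = (-3963 - 968)*(-17375 - 36908) = -4931*(-54283) = 267669473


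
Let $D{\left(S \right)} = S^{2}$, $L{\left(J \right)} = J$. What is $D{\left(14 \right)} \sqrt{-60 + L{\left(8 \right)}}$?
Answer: $392 i \sqrt{13} \approx 1413.4 i$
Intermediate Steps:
$D{\left(14 \right)} \sqrt{-60 + L{\left(8 \right)}} = 14^{2} \sqrt{-60 + 8} = 196 \sqrt{-52} = 196 \cdot 2 i \sqrt{13} = 392 i \sqrt{13}$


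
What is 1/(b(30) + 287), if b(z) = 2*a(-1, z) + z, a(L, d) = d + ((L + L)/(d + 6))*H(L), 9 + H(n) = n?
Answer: 9/3403 ≈ 0.0026447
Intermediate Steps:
H(n) = -9 + n
a(L, d) = d + 2*L*(-9 + L)/(6 + d) (a(L, d) = d + ((L + L)/(d + 6))*(-9 + L) = d + ((2*L)/(6 + d))*(-9 + L) = d + (2*L/(6 + d))*(-9 + L) = d + 2*L*(-9 + L)/(6 + d))
b(z) = z + 2*(20 + z² + 6*z)/(6 + z) (b(z) = 2*((z² + 6*z + 2*(-1)*(-9 - 1))/(6 + z)) + z = 2*((z² + 6*z + 2*(-1)*(-10))/(6 + z)) + z = 2*((z² + 6*z + 20)/(6 + z)) + z = 2*((20 + z² + 6*z)/(6 + z)) + z = 2*(20 + z² + 6*z)/(6 + z) + z = z + 2*(20 + z² + 6*z)/(6 + z))
1/(b(30) + 287) = 1/((40 + 3*30² + 18*30)/(6 + 30) + 287) = 1/((40 + 3*900 + 540)/36 + 287) = 1/((40 + 2700 + 540)/36 + 287) = 1/((1/36)*3280 + 287) = 1/(820/9 + 287) = 1/(3403/9) = 9/3403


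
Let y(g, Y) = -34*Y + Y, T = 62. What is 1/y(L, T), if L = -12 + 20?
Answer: -1/2046 ≈ -0.00048876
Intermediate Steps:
L = 8
y(g, Y) = -33*Y
1/y(L, T) = 1/(-33*62) = 1/(-2046) = -1/2046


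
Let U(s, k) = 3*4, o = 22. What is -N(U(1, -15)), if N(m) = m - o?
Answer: 10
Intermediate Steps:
U(s, k) = 12
N(m) = -22 + m (N(m) = m - 1*22 = m - 22 = -22 + m)
-N(U(1, -15)) = -(-22 + 12) = -1*(-10) = 10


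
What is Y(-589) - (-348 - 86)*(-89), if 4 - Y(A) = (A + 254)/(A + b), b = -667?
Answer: -48509567/1256 ≈ -38622.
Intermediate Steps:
Y(A) = 4 - (254 + A)/(-667 + A) (Y(A) = 4 - (A + 254)/(A - 667) = 4 - (254 + A)/(-667 + A))
Y(-589) - (-348 - 86)*(-89) = 3*(-974 - 589)/(-667 - 589) - (-348 - 86)*(-89) = 3*(-1563)/(-1256) - (-434)*(-89) = 3*(-1/1256)*(-1563) - 1*38626 = 4689/1256 - 38626 = -48509567/1256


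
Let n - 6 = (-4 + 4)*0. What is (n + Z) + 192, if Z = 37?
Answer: 235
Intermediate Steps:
n = 6 (n = 6 + (-4 + 4)*0 = 6 + 0*0 = 6 + 0 = 6)
(n + Z) + 192 = (6 + 37) + 192 = 43 + 192 = 235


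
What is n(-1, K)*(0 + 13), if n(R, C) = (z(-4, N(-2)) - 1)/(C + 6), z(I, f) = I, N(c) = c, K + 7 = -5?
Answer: 65/6 ≈ 10.833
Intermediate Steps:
K = -12 (K = -7 - 5 = -12)
n(R, C) = -5/(6 + C) (n(R, C) = (-4 - 1)/(C + 6) = -5/(6 + C))
n(-1, K)*(0 + 13) = (-5/(6 - 12))*(0 + 13) = -5/(-6)*13 = -5*(-⅙)*13 = (⅚)*13 = 65/6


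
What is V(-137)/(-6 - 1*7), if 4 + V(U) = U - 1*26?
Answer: 167/13 ≈ 12.846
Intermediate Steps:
V(U) = -30 + U (V(U) = -4 + (U - 1*26) = -4 + (U - 26) = -4 + (-26 + U) = -30 + U)
V(-137)/(-6 - 1*7) = (-30 - 137)/(-6 - 1*7) = -167/(-6 - 7) = -167/(-13) = -167*(-1/13) = 167/13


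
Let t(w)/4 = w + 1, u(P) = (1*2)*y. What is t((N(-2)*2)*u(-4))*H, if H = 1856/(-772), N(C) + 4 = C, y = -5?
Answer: -224576/193 ≈ -1163.6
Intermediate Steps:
N(C) = -4 + C
u(P) = -10 (u(P) = (1*2)*(-5) = 2*(-5) = -10)
t(w) = 4 + 4*w (t(w) = 4*(w + 1) = 4*(1 + w) = 4 + 4*w)
H = -464/193 (H = 1856*(-1/772) = -464/193 ≈ -2.4041)
t((N(-2)*2)*u(-4))*H = (4 + 4*(((-4 - 2)*2)*(-10)))*(-464/193) = (4 + 4*(-6*2*(-10)))*(-464/193) = (4 + 4*(-12*(-10)))*(-464/193) = (4 + 4*120)*(-464/193) = (4 + 480)*(-464/193) = 484*(-464/193) = -224576/193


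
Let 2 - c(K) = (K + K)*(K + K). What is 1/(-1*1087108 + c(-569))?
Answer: -1/2382150 ≈ -4.1979e-7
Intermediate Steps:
c(K) = 2 - 4*K² (c(K) = 2 - (K + K)*(K + K) = 2 - 2*K*2*K = 2 - 4*K²)
1/(-1*1087108 + c(-569)) = 1/(-1*1087108 + (2 - 4*(-569)²)) = 1/(-1087108 + (2 - 4*323761)) = 1/(-1087108 + (2 - 1295044)) = 1/(-1087108 - 1295042) = 1/(-2382150) = -1/2382150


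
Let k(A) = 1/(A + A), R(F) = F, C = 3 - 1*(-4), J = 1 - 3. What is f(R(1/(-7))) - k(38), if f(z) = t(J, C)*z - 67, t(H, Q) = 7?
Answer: -5169/76 ≈ -68.013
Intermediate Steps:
J = -2
C = 7 (C = 3 + 4 = 7)
k(A) = 1/(2*A)
f(z) = -67 + 7*z (f(z) = 7*z - 67 = -67 + 7*z)
f(R(1/(-7))) - k(38) = (-67 + 7/(-7)) - 1/(2*38) = (-67 + 7*(-⅐)) - 1/(2*38) = (-67 - 1) - 1*1/76 = -68 - 1/76 = -5169/76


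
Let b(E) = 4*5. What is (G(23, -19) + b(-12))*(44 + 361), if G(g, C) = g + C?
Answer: 9720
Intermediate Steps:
b(E) = 20
G(g, C) = C + g
(G(23, -19) + b(-12))*(44 + 361) = ((-19 + 23) + 20)*(44 + 361) = (4 + 20)*405 = 24*405 = 9720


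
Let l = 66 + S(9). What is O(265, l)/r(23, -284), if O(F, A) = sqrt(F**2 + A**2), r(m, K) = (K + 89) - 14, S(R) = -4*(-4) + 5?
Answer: -sqrt(77794)/209 ≈ -1.3345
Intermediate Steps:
S(R) = 21 (S(R) = 16 + 5 = 21)
r(m, K) = 75 + K (r(m, K) = (89 + K) - 14 = 75 + K)
l = 87 (l = 66 + 21 = 87)
O(F, A) = sqrt(A**2 + F**2)
O(265, l)/r(23, -284) = sqrt(87**2 + 265**2)/(75 - 284) = sqrt(7569 + 70225)/(-209) = sqrt(77794)*(-1/209) = -sqrt(77794)/209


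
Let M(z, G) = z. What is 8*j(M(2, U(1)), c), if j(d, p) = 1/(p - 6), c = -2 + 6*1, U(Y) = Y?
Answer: -4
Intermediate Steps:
c = 4 (c = -2 + 6 = 4)
j(d, p) = 1/(-6 + p)
8*j(M(2, U(1)), c) = 8/(-6 + 4) = 8/(-2) = 8*(-½) = -4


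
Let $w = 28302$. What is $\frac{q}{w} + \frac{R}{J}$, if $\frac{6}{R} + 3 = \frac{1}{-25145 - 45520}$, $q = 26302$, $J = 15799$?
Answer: $\frac{3145783615351}{3385449664386} \approx 0.92921$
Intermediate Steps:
$R = - \frac{211995}{105998}$ ($R = \frac{6}{-3 + \frac{1}{-25145 - 45520}} = \frac{6}{-3 + \frac{1}{-70665}} = \frac{6}{-3 - \frac{1}{70665}} = \frac{6}{- \frac{211996}{70665}} = 6 \left(- \frac{70665}{211996}\right) = - \frac{211995}{105998} \approx -2.0$)
$\frac{q}{w} + \frac{R}{J} = \frac{26302}{28302} - \frac{211995}{105998 \cdot 15799} = 26302 \cdot \frac{1}{28302} - \frac{30285}{239237486} = \frac{13151}{14151} - \frac{30285}{239237486} = \frac{3145783615351}{3385449664386}$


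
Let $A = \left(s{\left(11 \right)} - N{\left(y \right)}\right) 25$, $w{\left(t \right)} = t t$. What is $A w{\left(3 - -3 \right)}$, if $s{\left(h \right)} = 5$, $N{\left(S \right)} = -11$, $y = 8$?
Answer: $14400$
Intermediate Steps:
$w{\left(t \right)} = t^{2}$
$A = 400$ ($A = \left(5 - -11\right) 25 = \left(5 + 11\right) 25 = 16 \cdot 25 = 400$)
$A w{\left(3 - -3 \right)} = 400 \left(3 - -3\right)^{2} = 400 \left(3 + 3\right)^{2} = 400 \cdot 6^{2} = 400 \cdot 36 = 14400$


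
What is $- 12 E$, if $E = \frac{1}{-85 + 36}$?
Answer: $\frac{12}{49} \approx 0.2449$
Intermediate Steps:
$E = - \frac{1}{49}$ ($E = \frac{1}{-49} = - \frac{1}{49} \approx -0.020408$)
$- 12 E = \left(-12\right) \left(- \frac{1}{49}\right) = \frac{12}{49}$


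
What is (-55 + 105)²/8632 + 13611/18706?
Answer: 10265947/10091887 ≈ 1.0172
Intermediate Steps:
(-55 + 105)²/8632 + 13611/18706 = 50²*(1/8632) + 13611*(1/18706) = 2500*(1/8632) + 13611/18706 = 625/2158 + 13611/18706 = 10265947/10091887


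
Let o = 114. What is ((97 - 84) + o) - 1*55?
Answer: 72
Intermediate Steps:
((97 - 84) + o) - 1*55 = ((97 - 84) + 114) - 1*55 = (13 + 114) - 55 = 127 - 55 = 72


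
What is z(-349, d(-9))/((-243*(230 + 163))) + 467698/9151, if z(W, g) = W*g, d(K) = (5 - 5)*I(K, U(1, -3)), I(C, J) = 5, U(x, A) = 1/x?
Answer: 467698/9151 ≈ 51.109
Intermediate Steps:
d(K) = 0 (d(K) = (5 - 5)*5 = 0*5 = 0)
z(-349, d(-9))/((-243*(230 + 163))) + 467698/9151 = (-349*0)/((-243*(230 + 163))) + 467698/9151 = 0/((-243*393)) + 467698*(1/9151) = 0/(-95499) + 467698/9151 = 0*(-1/95499) + 467698/9151 = 0 + 467698/9151 = 467698/9151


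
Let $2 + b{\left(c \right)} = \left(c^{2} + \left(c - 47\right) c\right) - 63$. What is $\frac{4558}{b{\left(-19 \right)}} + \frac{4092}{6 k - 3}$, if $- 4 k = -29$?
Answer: $\frac{2175733}{20925} \approx 103.98$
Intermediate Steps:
$k = \frac{29}{4}$ ($k = \left(- \frac{1}{4}\right) \left(-29\right) = \frac{29}{4} \approx 7.25$)
$b{\left(c \right)} = -65 + c^{2} + c \left(-47 + c\right)$ ($b{\left(c \right)} = -2 - \left(63 - c^{2} - \left(c - 47\right) c\right) = -2 - \left(63 - c^{2} - \left(-47 + c\right) c\right) = -2 - \left(63 - c^{2} - c \left(-47 + c\right)\right) = -2 + \left(-63 + c^{2} + c \left(-47 + c\right)\right) = -65 + c^{2} + c \left(-47 + c\right)$)
$\frac{4558}{b{\left(-19 \right)}} + \frac{4092}{6 k - 3} = \frac{4558}{-65 - -893 + 2 \left(-19\right)^{2}} + \frac{4092}{6 \cdot \frac{29}{4} - 3} = \frac{4558}{-65 + 893 + 2 \cdot 361} + \frac{4092}{\frac{87}{2} - 3} = \frac{4558}{-65 + 893 + 722} + \frac{4092}{\frac{81}{2}} = \frac{4558}{1550} + 4092 \cdot \frac{2}{81} = 4558 \cdot \frac{1}{1550} + \frac{2728}{27} = \frac{2279}{775} + \frac{2728}{27} = \frac{2175733}{20925}$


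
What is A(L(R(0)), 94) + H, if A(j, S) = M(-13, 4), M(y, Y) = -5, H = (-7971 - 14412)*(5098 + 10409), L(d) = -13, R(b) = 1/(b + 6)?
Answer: -347093186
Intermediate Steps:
R(b) = 1/(6 + b)
H = -347093181 (H = -22383*15507 = -347093181)
A(j, S) = -5
A(L(R(0)), 94) + H = -5 - 347093181 = -347093186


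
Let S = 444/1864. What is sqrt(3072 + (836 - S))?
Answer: sqrt(848593922)/466 ≈ 62.512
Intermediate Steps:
S = 111/466 (S = 444*(1/1864) = 111/466 ≈ 0.23820)
sqrt(3072 + (836 - S)) = sqrt(3072 + (836 - 1*111/466)) = sqrt(3072 + (836 - 111/466)) = sqrt(3072 + 389465/466) = sqrt(1821017/466) = sqrt(848593922)/466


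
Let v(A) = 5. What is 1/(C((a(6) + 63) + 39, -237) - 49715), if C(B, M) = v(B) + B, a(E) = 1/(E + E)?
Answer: -12/595295 ≈ -2.0158e-5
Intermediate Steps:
a(E) = 1/(2*E)
C(B, M) = 5 + B
1/(C((a(6) + 63) + 39, -237) - 49715) = 1/((5 + (((1/2)/6 + 63) + 39)) - 49715) = 1/((5 + (((1/2)*(1/6) + 63) + 39)) - 49715) = 1/((5 + ((1/12 + 63) + 39)) - 49715) = 1/((5 + (757/12 + 39)) - 49715) = 1/((5 + 1225/12) - 49715) = 1/(1285/12 - 49715) = 1/(-595295/12) = -12/595295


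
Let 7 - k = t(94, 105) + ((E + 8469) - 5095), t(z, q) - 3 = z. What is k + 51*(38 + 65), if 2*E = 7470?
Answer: -1946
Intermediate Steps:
E = 3735 (E = (½)*7470 = 3735)
t(z, q) = 3 + z
k = -7199 (k = 7 - ((3 + 94) + ((3735 + 8469) - 5095)) = 7 - (97 + (12204 - 5095)) = 7 - (97 + 7109) = 7 - 1*7206 = 7 - 7206 = -7199)
k + 51*(38 + 65) = -7199 + 51*(38 + 65) = -7199 + 51*103 = -7199 + 5253 = -1946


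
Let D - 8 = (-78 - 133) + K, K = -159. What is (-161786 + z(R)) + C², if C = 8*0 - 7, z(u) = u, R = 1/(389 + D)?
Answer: -4366898/27 ≈ -1.6174e+5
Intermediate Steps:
D = -362 (D = 8 + ((-78 - 133) - 159) = 8 + (-211 - 159) = 8 - 370 = -362)
R = 1/27 (R = 1/(389 - 362) = 1/27 ≈ 0.037037)
C = -7 (C = 0 - 7 = -7)
(-161786 + z(R)) + C² = (-161786 + 1/27) + (-7)² = -4368221/27 + 49 = -4366898/27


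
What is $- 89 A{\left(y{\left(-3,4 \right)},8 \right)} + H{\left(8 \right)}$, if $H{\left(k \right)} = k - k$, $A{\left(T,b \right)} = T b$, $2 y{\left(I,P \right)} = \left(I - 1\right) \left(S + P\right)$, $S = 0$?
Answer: $5696$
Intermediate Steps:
$y{\left(I,P \right)} = \frac{P \left(-1 + I\right)}{2}$ ($y{\left(I,P \right)} = \frac{\left(I - 1\right) \left(0 + P\right)}{2} = \frac{\left(-1 + I\right) P}{2} = \frac{P \left(-1 + I\right)}{2}$)
$H{\left(k \right)} = 0$
$- 89 A{\left(y{\left(-3,4 \right)},8 \right)} + H{\left(8 \right)} = - 89 \cdot \frac{1}{2} \cdot 4 \left(-1 - 3\right) 8 + 0 = - 89 \cdot \frac{1}{2} \cdot 4 \left(-4\right) 8 + 0 = - 89 \left(\left(-8\right) 8\right) + 0 = \left(-89\right) \left(-64\right) + 0 = 5696 + 0 = 5696$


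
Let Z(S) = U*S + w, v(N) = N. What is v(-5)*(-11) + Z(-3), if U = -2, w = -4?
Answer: 57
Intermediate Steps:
Z(S) = -4 - 2*S (Z(S) = -2*S - 4 = -4 - 2*S)
v(-5)*(-11) + Z(-3) = -5*(-11) + (-4 - 2*(-3)) = 55 + (-4 + 6) = 55 + 2 = 57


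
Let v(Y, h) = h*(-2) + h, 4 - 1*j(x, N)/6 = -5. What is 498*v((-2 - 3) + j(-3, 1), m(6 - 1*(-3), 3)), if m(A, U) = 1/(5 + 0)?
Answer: -498/5 ≈ -99.600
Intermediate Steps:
j(x, N) = 54 (j(x, N) = 24 - 6*(-5) = 24 + 30 = 54)
m(A, U) = ⅕ (m(A, U) = 1/5 = ⅕)
v(Y, h) = -h (v(Y, h) = -2*h + h = -h)
498*v((-2 - 3) + j(-3, 1), m(6 - 1*(-3), 3)) = 498*(-1*⅕) = 498*(-⅕) = -498/5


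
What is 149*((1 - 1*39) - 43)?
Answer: -12069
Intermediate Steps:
149*((1 - 1*39) - 43) = 149*((1 - 39) - 43) = 149*(-38 - 43) = 149*(-81) = -12069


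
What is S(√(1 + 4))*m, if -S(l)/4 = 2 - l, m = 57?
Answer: -456 + 228*√5 ≈ 53.823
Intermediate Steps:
S(l) = -8 + 4*l (S(l) = -4*(2 - l) = -8 + 4*l)
S(√(1 + 4))*m = (-8 + 4*√(1 + 4))*57 = (-8 + 4*√5)*57 = -456 + 228*√5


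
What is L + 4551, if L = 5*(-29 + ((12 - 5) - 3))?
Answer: 4426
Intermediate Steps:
L = -125 (L = 5*(-29 + (7 - 3)) = 5*(-29 + 4) = 5*(-25) = -125)
L + 4551 = -125 + 4551 = 4426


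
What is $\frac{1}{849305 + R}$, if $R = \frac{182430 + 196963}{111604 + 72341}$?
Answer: $\frac{183945}{156225787618} \approx 1.1774 \cdot 10^{-6}$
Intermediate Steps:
$R = \frac{379393}{183945} \approx 2.0625$
$\frac{1}{849305 + R} = \frac{1}{849305 + \frac{379393}{183945}} = \frac{1}{\frac{156225787618}{183945}} = \frac{183945}{156225787618}$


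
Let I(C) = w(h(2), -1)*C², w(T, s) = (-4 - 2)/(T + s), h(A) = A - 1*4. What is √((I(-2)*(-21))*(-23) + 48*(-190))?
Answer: 6*I*√146 ≈ 72.498*I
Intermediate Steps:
h(A) = -4 + A (h(A) = A - 4 = -4 + A)
w(T, s) = -6/(T + s)
I(C) = 2*C² (I(C) = (-6/((-4 + 2) - 1))*C² = (-6/(-2 - 1))*C² = (-6/(-3))*C² = (-6*(-⅓))*C² = 2*C²)
√((I(-2)*(-21))*(-23) + 48*(-190)) = √(((2*(-2)²)*(-21))*(-23) + 48*(-190)) = √(((2*4)*(-21))*(-23) - 9120) = √((8*(-21))*(-23) - 9120) = √(-168*(-23) - 9120) = √(3864 - 9120) = √(-5256) = 6*I*√146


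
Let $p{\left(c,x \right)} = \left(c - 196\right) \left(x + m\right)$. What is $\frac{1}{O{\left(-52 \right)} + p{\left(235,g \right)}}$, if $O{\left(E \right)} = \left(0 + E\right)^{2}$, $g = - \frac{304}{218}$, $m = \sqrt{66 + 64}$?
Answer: $\frac{1210772}{3117724259} - \frac{35643 \sqrt{130}}{6235448518} \approx 0.00032318$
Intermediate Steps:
$m = \sqrt{130} \approx 11.402$
$g = - \frac{152}{109}$ ($g = \left(-304\right) \frac{1}{218} = - \frac{152}{109} \approx -1.3945$)
$p{\left(c,x \right)} = \left(-196 + c\right) \left(x + \sqrt{130}\right)$ ($p{\left(c,x \right)} = \left(c - 196\right) \left(x + \sqrt{130}\right) = \left(-196 + c\right) \left(x + \sqrt{130}\right)$)
$O{\left(E \right)} = E^{2}$
$\frac{1}{O{\left(-52 \right)} + p{\left(235,g \right)}} = \frac{1}{\left(-52\right)^{2} + \left(\left(-196\right) \left(- \frac{152}{109}\right) - 196 \sqrt{130} + 235 \left(- \frac{152}{109}\right) + 235 \sqrt{130}\right)} = \frac{1}{2704 + \left(\frac{29792}{109} - 196 \sqrt{130} - \frac{35720}{109} + 235 \sqrt{130}\right)} = \frac{1}{2704 - \left(\frac{5928}{109} - 39 \sqrt{130}\right)} = \frac{1}{\frac{288808}{109} + 39 \sqrt{130}}$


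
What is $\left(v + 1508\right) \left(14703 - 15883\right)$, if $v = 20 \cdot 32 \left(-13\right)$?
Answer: $8038160$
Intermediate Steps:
$v = -8320$ ($v = 640 \left(-13\right) = -8320$)
$\left(v + 1508\right) \left(14703 - 15883\right) = \left(-8320 + 1508\right) \left(14703 - 15883\right) = \left(-6812\right) \left(-1180\right) = 8038160$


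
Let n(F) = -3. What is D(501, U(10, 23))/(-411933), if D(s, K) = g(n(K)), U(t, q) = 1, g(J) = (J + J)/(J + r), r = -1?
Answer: -1/274622 ≈ -3.6414e-6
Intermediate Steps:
g(J) = 2*J/(-1 + J) (g(J) = (J + J)/(J - 1) = (2*J)/(-1 + J) = 2*J/(-1 + J))
D(s, K) = 3/2 (D(s, K) = 2*(-3)/(-1 - 3) = 2*(-3)/(-4) = 2*(-3)*(-¼) = 3/2)
D(501, U(10, 23))/(-411933) = (3/2)/(-411933) = (3/2)*(-1/411933) = -1/274622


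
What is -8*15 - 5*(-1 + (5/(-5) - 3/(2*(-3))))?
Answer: -225/2 ≈ -112.50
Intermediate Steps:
-8*15 - 5*(-1 + (5/(-5) - 3/(2*(-3)))) = -120 - 5*(-1 + (5*(-1/5) - 3/(-6))) = -120 - 5*(-1 + (-1 - 3*(-1/6))) = -120 - 5*(-1 + (-1 + 1/2)) = -120 - 5*(-1 - 1/2) = -120 - 5*(-3/2) = -120 + 15/2 = -225/2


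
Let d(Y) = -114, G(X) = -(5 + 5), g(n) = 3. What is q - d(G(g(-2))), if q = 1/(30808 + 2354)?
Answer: 3780469/33162 ≈ 114.00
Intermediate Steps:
G(X) = -10 (G(X) = -1*10 = -10)
q = 1/33162 ≈ 3.0155e-5
q - d(G(g(-2))) = 1/33162 - 1*(-114) = 1/33162 + 114 = 3780469/33162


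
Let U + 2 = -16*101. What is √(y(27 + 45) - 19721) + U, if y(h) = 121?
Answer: -1618 + 140*I ≈ -1618.0 + 140.0*I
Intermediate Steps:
U = -1618 (U = -2 - 16*101 = -2 - 1616 = -1618)
√(y(27 + 45) - 19721) + U = √(121 - 19721) - 1618 = √(-19600) - 1618 = 140*I - 1618 = -1618 + 140*I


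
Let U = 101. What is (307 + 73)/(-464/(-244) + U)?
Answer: 23180/6277 ≈ 3.6928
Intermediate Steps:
(307 + 73)/(-464/(-244) + U) = (307 + 73)/(-464/(-244) + 101) = 380/(-464*(-1/244) + 101) = 380/(116/61 + 101) = 380/(6277/61) = 380*(61/6277) = 23180/6277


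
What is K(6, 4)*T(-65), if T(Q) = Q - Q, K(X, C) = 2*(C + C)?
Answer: 0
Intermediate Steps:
K(X, C) = 4*C (K(X, C) = 2*(2*C) = 4*C)
T(Q) = 0
K(6, 4)*T(-65) = (4*4)*0 = 16*0 = 0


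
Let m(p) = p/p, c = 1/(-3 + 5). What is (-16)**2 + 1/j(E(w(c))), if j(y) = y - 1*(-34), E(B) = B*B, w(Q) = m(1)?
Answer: 8961/35 ≈ 256.03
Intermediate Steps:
c = 1/2 ≈ 0.50000
m(p) = 1
w(Q) = 1
E(B) = B**2
j(y) = 34 + y (j(y) = y + 34 = 34 + y)
(-16)**2 + 1/j(E(w(c))) = (-16)**2 + 1/(34 + 1**2) = 256 + 1/(34 + 1) = 256 + 1/35 = 8961/35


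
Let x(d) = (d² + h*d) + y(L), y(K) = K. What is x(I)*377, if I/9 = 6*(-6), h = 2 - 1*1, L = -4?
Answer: 39452296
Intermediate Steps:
h = 1 (h = 2 - 1 = 1)
I = -324 (I = 9*(6*(-6)) = 9*(-36) = -324)
x(d) = -4 + d + d² (x(d) = (d² + 1*d) - 4 = (d² + d) - 4 = (d + d²) - 4 = -4 + d + d²)
x(I)*377 = (-4 - 324 + (-324)²)*377 = (-4 - 324 + 104976)*377 = 104648*377 = 39452296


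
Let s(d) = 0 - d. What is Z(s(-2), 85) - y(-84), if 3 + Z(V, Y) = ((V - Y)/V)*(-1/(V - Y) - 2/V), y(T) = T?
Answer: 122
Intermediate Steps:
s(d) = -d
Z(V, Y) = -3 + (V - Y)*(-1/(V - Y) - 2/V)/V (Z(V, Y) = -3 + ((V - Y)/V)*(-1/(V - Y) - 2/V) = -3 + (V - Y)*(-1/(V - Y) - 2/V)/V)
Z(s(-2), 85) - y(-84) = (-3 - 3/((-1*(-2))) + 2*85/(-1*(-2))²) - 1*(-84) = (-3 - 3/2 + 2*85/2²) + 84 = (-3 - 3*½ + 2*85*(¼)) + 84 = (-3 - 3/2 + 85/2) + 84 = 38 + 84 = 122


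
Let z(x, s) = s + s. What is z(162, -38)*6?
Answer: -456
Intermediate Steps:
z(x, s) = 2*s
z(162, -38)*6 = (2*(-38))*6 = -76*6 = -456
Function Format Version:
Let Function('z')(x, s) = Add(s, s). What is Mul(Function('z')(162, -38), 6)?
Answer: -456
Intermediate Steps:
Function('z')(x, s) = Mul(2, s)
Mul(Function('z')(162, -38), 6) = Mul(Mul(2, -38), 6) = Mul(-76, 6) = -456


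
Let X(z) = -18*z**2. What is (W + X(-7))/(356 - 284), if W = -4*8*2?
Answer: -473/36 ≈ -13.139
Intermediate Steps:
W = -64 (W = -32*2 = -64)
(W + X(-7))/(356 - 284) = (-64 - 18*(-7)**2)/(356 - 284) = (-64 - 18*49)/72 = (-64 - 882)*(1/72) = -946*1/72 = -473/36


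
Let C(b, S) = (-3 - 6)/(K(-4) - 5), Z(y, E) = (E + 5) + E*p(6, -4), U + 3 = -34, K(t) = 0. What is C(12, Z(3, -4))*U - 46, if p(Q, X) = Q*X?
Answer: -563/5 ≈ -112.60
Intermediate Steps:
U = -37 (U = -3 - 34 = -37)
Z(y, E) = 5 - 23*E (Z(y, E) = (E + 5) + E*(6*(-4)) = (5 + E) + E*(-24) = (5 + E) - 24*E = 5 - 23*E)
C(b, S) = 9/5 (C(b, S) = (-3 - 6)/(0 - 5) = -9/(-5) = -9*(-⅕) = 9/5)
C(12, Z(3, -4))*U - 46 = (9/5)*(-37) - 46 = -333/5 - 46 = -563/5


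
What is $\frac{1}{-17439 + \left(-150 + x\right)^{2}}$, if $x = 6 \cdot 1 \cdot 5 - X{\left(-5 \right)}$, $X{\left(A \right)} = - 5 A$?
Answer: $\frac{1}{3586} \approx 0.00027886$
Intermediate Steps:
$x = 5$ ($x = 6 \cdot 1 \cdot 5 - \left(-5\right) \left(-5\right) = 6 \cdot 5 - 25 = 30 - 25 = 5$)
$\frac{1}{-17439 + \left(-150 + x\right)^{2}} = \frac{1}{-17439 + \left(-150 + 5\right)^{2}} = \frac{1}{-17439 + \left(-145\right)^{2}} = \frac{1}{-17439 + 21025} = \frac{1}{3586}$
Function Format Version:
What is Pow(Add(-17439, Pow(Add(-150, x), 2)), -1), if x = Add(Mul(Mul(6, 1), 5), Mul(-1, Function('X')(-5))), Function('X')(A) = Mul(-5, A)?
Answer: Rational(1, 3586) ≈ 0.00027886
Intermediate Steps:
x = 5 (x = Add(Mul(Mul(6, 1), 5), Mul(-1, Mul(-5, -5))) = Add(Mul(6, 5), Mul(-1, 25)) = Add(30, -25) = 5)
Pow(Add(-17439, Pow(Add(-150, x), 2)), -1) = Pow(Add(-17439, Pow(Add(-150, 5), 2)), -1) = Pow(Add(-17439, Pow(-145, 2)), -1) = Pow(Add(-17439, 21025), -1) = Pow(3586, -1) = Rational(1, 3586)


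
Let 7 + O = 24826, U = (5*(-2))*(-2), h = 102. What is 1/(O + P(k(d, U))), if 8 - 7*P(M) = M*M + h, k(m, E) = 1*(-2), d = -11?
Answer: 1/24805 ≈ 4.0314e-5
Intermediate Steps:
U = 20 (U = -10*(-2) = 20)
O = 24819 (O = -7 + 24826 = 24819)
k(m, E) = -2
P(M) = -94/7 - M²/7 (P(M) = 8/7 - (M*M + 102)/7 = 8/7 - (M² + 102)/7 = 8/7 - (102 + M²)/7 = 8/7 + (-102/7 - M²/7) = -94/7 - M²/7)
1/(O + P(k(d, U))) = 1/(24819 + (-94/7 - ⅐*(-2)²)) = 1/(24819 + (-94/7 - ⅐*4)) = 1/(24819 + (-94/7 - 4/7)) = 1/(24819 - 14) = 1/24805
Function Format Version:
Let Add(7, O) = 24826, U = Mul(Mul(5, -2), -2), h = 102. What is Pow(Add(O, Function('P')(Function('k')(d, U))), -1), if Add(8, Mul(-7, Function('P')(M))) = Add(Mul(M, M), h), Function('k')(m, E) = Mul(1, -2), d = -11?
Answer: Rational(1, 24805) ≈ 4.0314e-5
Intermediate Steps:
U = 20 (U = Mul(-10, -2) = 20)
O = 24819 (O = Add(-7, 24826) = 24819)
Function('k')(m, E) = -2
Function('P')(M) = Add(Rational(-94, 7), Mul(Rational(-1, 7), Pow(M, 2))) (Function('P')(M) = Add(Rational(8, 7), Mul(Rational(-1, 7), Add(Mul(M, M), 102))) = Add(Rational(8, 7), Mul(Rational(-1, 7), Add(Pow(M, 2), 102))) = Add(Rational(8, 7), Mul(Rational(-1, 7), Add(102, Pow(M, 2)))) = Add(Rational(8, 7), Add(Rational(-102, 7), Mul(Rational(-1, 7), Pow(M, 2)))) = Add(Rational(-94, 7), Mul(Rational(-1, 7), Pow(M, 2))))
Pow(Add(O, Function('P')(Function('k')(d, U))), -1) = Pow(Add(24819, Add(Rational(-94, 7), Mul(Rational(-1, 7), Pow(-2, 2)))), -1) = Pow(Add(24819, Add(Rational(-94, 7), Mul(Rational(-1, 7), 4))), -1) = Pow(Add(24819, Add(Rational(-94, 7), Rational(-4, 7))), -1) = Pow(Add(24819, -14), -1) = Pow(24805, -1) = Rational(1, 24805)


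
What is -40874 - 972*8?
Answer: -48650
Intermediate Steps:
-40874 - 972*8 = -40874 - 7776 = -48650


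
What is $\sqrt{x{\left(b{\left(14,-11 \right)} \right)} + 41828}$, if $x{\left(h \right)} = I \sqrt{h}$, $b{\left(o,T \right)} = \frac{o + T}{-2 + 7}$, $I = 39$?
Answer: $\frac{\sqrt{1045700 + 195 \sqrt{15}}}{5} \approx 204.59$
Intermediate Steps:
$b{\left(o,T \right)} = \frac{T}{5} + \frac{o}{5}$ ($b{\left(o,T \right)} = \frac{T + o}{5} = \left(T + o\right) \frac{1}{5} = \frac{T}{5} + \frac{o}{5}$)
$x{\left(h \right)} = 39 \sqrt{h}$
$\sqrt{x{\left(b{\left(14,-11 \right)} \right)} + 41828} = \sqrt{39 \sqrt{\frac{1}{5} \left(-11\right) + \frac{1}{5} \cdot 14} + 41828} = \sqrt{39 \sqrt{- \frac{11}{5} + \frac{14}{5}} + 41828} = \sqrt{39 \sqrt{\frac{3}{5}} + 41828} = \sqrt{39 \frac{\sqrt{15}}{5} + 41828} = \sqrt{\frac{39 \sqrt{15}}{5} + 41828} = \sqrt{41828 + \frac{39 \sqrt{15}}{5}}$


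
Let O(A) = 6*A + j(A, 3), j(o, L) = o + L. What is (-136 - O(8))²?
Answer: 38025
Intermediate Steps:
j(o, L) = L + o
O(A) = 3 + 7*A (O(A) = 6*A + (3 + A) = 3 + 7*A)
(-136 - O(8))² = (-136 - (3 + 7*8))² = (-136 - (3 + 56))² = (-136 - 1*59)² = (-136 - 59)² = (-195)² = 38025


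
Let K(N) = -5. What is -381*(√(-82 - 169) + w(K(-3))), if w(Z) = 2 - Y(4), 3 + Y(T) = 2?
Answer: -1143 - 381*I*√251 ≈ -1143.0 - 6036.2*I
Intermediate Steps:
Y(T) = -1 (Y(T) = -3 + 2 = -1)
w(Z) = 3 (w(Z) = 2 - 1*(-1) = 2 + 1 = 3)
-381*(√(-82 - 169) + w(K(-3))) = -381*(√(-82 - 169) + 3) = -381*(√(-251) + 3) = -381*(I*√251 + 3) = -381*(3 + I*√251) = -1143 - 381*I*√251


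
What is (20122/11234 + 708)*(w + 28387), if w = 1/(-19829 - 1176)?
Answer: 2377262824157798/117985085 ≈ 2.0149e+7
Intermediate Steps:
w = -1/21005 (w = 1/(-21005) = -1/21005 ≈ -4.7608e-5)
(20122/11234 + 708)*(w + 28387) = (20122/11234 + 708)*(-1/21005 + 28387) = (20122*(1/11234) + 708)*(596268934/21005) = (10061/5617 + 708)*(596268934/21005) = (3986897/5617)*(596268934/21005) = 2377262824157798/117985085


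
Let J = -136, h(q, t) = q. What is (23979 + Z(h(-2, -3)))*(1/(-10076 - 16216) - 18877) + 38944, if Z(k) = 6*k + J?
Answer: -11826637043987/26292 ≈ -4.4982e+8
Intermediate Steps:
Z(k) = -136 + 6*k (Z(k) = 6*k - 136 = -136 + 6*k)
(23979 + Z(h(-2, -3)))*(1/(-10076 - 16216) - 18877) + 38944 = (23979 + (-136 + 6*(-2)))*(1/(-10076 - 16216) - 18877) + 38944 = (23979 + (-136 - 12))*(1/(-26292) - 18877) + 38944 = (23979 - 148)*(-1/26292 - 18877) + 38944 = 23831*(-496314085/26292) + 38944 = -11827660959635/26292 + 38944 = -11826637043987/26292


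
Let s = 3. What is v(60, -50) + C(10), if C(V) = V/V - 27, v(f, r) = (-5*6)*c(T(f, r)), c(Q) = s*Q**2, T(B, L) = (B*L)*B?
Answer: -2916000000026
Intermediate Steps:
T(B, L) = L*B**2
c(Q) = 3*Q**2
v(f, r) = -90*f**4*r**2 (v(f, r) = (-5*6)*(3*(r*f**2)**2) = -90*f**4*r**2)
C(V) = -26 (C(V) = 1 - 27 = -26)
v(60, -50) + C(10) = -90*60**4*(-50)**2 - 26 = -90*12960000*2500 - 26 = -2916000000000 - 26 = -2916000000026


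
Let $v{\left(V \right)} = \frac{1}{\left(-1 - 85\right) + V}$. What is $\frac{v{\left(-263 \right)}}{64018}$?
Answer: $- \frac{1}{22342282} \approx -4.4758 \cdot 10^{-8}$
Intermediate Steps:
$v{\left(V \right)} = \frac{1}{-86 + V}$
$\frac{v{\left(-263 \right)}}{64018} = \frac{1}{\left(-86 - 263\right) 64018} = \frac{1}{-349} \cdot \frac{1}{64018} = \left(- \frac{1}{349}\right) \frac{1}{64018} = - \frac{1}{22342282}$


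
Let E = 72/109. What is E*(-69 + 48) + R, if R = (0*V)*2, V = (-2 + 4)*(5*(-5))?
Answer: -1512/109 ≈ -13.872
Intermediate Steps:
V = -50 (V = 2*(-25) = -50)
R = 0 (R = (0*(-50))*2 = 0*2 = 0)
E = 72/109 (E = 72*(1/109) = 72/109 ≈ 0.66055)
E*(-69 + 48) + R = 72*(-69 + 48)/109 + 0 = (72/109)*(-21) + 0 = -1512/109 + 0 = -1512/109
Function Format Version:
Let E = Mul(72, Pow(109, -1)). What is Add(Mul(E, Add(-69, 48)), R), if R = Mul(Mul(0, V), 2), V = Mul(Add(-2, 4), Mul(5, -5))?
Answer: Rational(-1512, 109) ≈ -13.872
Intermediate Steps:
V = -50 (V = Mul(2, -25) = -50)
R = 0 (R = Mul(Mul(0, -50), 2) = Mul(0, 2) = 0)
E = Rational(72, 109) (E = Mul(72, Rational(1, 109)) = Rational(72, 109) ≈ 0.66055)
Add(Mul(E, Add(-69, 48)), R) = Add(Mul(Rational(72, 109), Add(-69, 48)), 0) = Add(Mul(Rational(72, 109), -21), 0) = Add(Rational(-1512, 109), 0) = Rational(-1512, 109)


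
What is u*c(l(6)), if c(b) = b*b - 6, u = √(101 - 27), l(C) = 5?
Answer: 19*√74 ≈ 163.44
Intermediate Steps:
u = √74 ≈ 8.6023
c(b) = -6 + b² (c(b) = b² - 6 = -6 + b²)
u*c(l(6)) = √74*(-6 + 5²) = √74*(-6 + 25) = √74*19 = 19*√74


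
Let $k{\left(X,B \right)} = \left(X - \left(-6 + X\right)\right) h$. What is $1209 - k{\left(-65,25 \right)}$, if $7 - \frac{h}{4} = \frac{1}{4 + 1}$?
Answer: $\frac{5229}{5} \approx 1045.8$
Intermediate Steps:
$h = \frac{136}{5}$ ($h = 28 - \frac{4}{4 + 1} = 28 - \frac{4}{5} = \frac{136}{5} \approx 27.2$)
$k{\left(X,B \right)} = \frac{816}{5}$ ($k{\left(X,B \right)} = \left(X - \left(-6 + X\right)\right) \frac{136}{5} = 6 \cdot \frac{136}{5} = \frac{816}{5}$)
$1209 - k{\left(-65,25 \right)} = 1209 - \frac{816}{5} = \frac{5229}{5}$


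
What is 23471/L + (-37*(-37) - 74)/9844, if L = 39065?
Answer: 281637699/384555860 ≈ 0.73237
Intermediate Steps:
23471/L + (-37*(-37) - 74)/9844 = 23471/39065 + (-37*(-37) - 74)/9844 = 23471*(1/39065) + (1369 - 74)*(1/9844) = 23471/39065 + 1295*(1/9844) = 23471/39065 + 1295/9844 = 281637699/384555860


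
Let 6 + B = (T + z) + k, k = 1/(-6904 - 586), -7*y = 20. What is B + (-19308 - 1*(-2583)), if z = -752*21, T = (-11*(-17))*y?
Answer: -247599071/7490 ≈ -33057.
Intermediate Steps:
y = -20/7 (y = -1/7*20 = -20/7 ≈ -2.8571)
T = -3740/7 (T = -11*(-17)*(-20/7) = 187*(-20/7) = -3740/7 ≈ -534.29)
z = -15792
k = -1/7490 (k = 1/(-7490) = -1/7490 ≈ -0.00013351)
B = -122328821/7490 (B = -6 + ((-3740/7 - 15792) - 1/7490) = -6 + (-114284/7 - 1/7490) = -6 - 122283881/7490 = -122328821/7490 ≈ -16332.)
B + (-19308 - 1*(-2583)) = -122328821/7490 + (-19308 - 1*(-2583)) = -122328821/7490 + (-19308 + 2583) = -122328821/7490 - 16725 = -247599071/7490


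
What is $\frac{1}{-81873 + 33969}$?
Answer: $- \frac{1}{47904} \approx -2.0875 \cdot 10^{-5}$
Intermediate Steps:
$\frac{1}{-81873 + 33969} = \frac{1}{-47904} = - \frac{1}{47904}$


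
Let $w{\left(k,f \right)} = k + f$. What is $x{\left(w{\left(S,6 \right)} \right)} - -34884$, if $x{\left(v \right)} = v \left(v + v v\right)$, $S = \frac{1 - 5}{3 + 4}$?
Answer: $\frac{12030192}{343} \approx 35073.0$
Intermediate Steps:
$S = - \frac{4}{7} \approx -0.57143$
$w{\left(k,f \right)} = f + k$
$x{\left(v \right)} = v \left(v + v^{2}\right)$
$x{\left(w{\left(S,6 \right)} \right)} - -34884 = \left(6 - \frac{4}{7}\right)^{2} \left(1 + \left(6 - \frac{4}{7}\right)\right) - -34884 = \left(\frac{38}{7}\right)^{2} \left(1 + \frac{38}{7}\right) + 34884 = \frac{1444}{49} \cdot \frac{45}{7} + 34884 = \frac{64980}{343} + 34884 = \frac{12030192}{343}$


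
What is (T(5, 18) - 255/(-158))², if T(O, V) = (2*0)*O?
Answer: 65025/24964 ≈ 2.6048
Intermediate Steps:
T(O, V) = 0 (T(O, V) = 0*O = 0)
(T(5, 18) - 255/(-158))² = (0 - 255/(-158))² = (0 - 255*(-1/158))² = (0 + 255/158)² = (255/158)² = 65025/24964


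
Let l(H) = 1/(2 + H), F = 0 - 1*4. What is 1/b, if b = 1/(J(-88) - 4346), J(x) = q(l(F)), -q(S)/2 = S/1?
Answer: -4345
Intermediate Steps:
F = -4 (F = 0 - 4 = -4)
q(S) = -2*S (q(S) = -2*S/1 = -2*S)
J(x) = 1 (J(x) = -2/(2 - 4) = -2/(-2) = -2*(-½) = 1)
b = -1/4345 (b = 1/(1 - 4346) = 1/(-4345) = -1/4345 ≈ -0.00023015)
1/b = 1/(-1/4345) = -4345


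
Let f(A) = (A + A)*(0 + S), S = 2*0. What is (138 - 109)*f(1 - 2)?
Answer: 0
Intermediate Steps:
S = 0
f(A) = 0 (f(A) = (A + A)*(0 + 0) = (2*A)*0 = 0)
(138 - 109)*f(1 - 2) = (138 - 109)*0 = 29*0 = 0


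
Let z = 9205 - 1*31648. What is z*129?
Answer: -2895147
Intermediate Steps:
z = -22443 (z = 9205 - 31648 = -22443)
z*129 = -22443*129 = -2895147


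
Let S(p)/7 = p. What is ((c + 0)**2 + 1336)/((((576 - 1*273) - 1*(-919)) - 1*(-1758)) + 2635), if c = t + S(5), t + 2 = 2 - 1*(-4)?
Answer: 2857/5615 ≈ 0.50882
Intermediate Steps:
S(p) = 7*p
t = 4 (t = -2 + (2 - 1*(-4)) = -2 + (2 + 4) = -2 + 6 = 4)
c = 39 (c = 4 + 7*5 = 4 + 35 = 39)
((c + 0)**2 + 1336)/((((576 - 1*273) - 1*(-919)) - 1*(-1758)) + 2635) = ((39 + 0)**2 + 1336)/((((576 - 1*273) - 1*(-919)) - 1*(-1758)) + 2635) = (39**2 + 1336)/((((576 - 273) + 919) + 1758) + 2635) = (1521 + 1336)/(((303 + 919) + 1758) + 2635) = 2857/((1222 + 1758) + 2635) = 2857/(2980 + 2635) = 2857/5615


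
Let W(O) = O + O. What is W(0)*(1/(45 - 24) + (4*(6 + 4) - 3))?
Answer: 0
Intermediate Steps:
W(O) = 2*O
W(0)*(1/(45 - 24) + (4*(6 + 4) - 3)) = (2*0)*(1/(45 - 24) + (4*(6 + 4) - 3)) = 0*(1/21 + (4*10 - 3)) = 0*(1/21 + (40 - 3)) = 0*(1/21 + 37) = 0*(778/21) = 0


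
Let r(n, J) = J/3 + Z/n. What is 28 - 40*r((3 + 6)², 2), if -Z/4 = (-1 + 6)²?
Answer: 4108/81 ≈ 50.716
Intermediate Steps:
Z = -100 (Z = -4*(-1 + 6)² = -4*5² = -4*25 = -100)
r(n, J) = -100/n + J/3 (r(n, J) = J/3 - 100/n = -100/n + J/3)
28 - 40*r((3 + 6)², 2) = 28 - 40*(-100/(3 + 6)² + (⅓)*2) = 28 - 40*(-100/(9²) + ⅔) = 28 - 40*(-100/81 + ⅔) = 28 - 40*(-46/81) = 28 + 1840/81 = 4108/81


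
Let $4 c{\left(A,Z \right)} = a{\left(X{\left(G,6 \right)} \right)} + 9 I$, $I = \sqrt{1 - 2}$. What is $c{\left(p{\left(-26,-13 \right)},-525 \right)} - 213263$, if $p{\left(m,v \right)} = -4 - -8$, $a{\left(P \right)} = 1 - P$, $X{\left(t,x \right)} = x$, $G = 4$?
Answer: $- \frac{853057}{4} + \frac{9 i}{4} \approx -2.1326 \cdot 10^{5} + 2.25 i$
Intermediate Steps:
$I = i$ ($I = \sqrt{-1} = i \approx 1.0 i$)
$p{\left(m,v \right)} = 4$ ($p{\left(m,v \right)} = -4 + 8 = 4$)
$c{\left(A,Z \right)} = - \frac{5}{4} + \frac{9 i}{4}$ ($c{\left(A,Z \right)} = \frac{\left(1 - 6\right) + 9 i}{4} = \frac{-5 + 9 i}{4} = - \frac{5}{4} + \frac{9 i}{4}$)
$c{\left(p{\left(-26,-13 \right)},-525 \right)} - 213263 = \left(- \frac{5}{4} + \frac{9 i}{4}\right) - 213263 = - \frac{853057}{4} + \frac{9 i}{4}$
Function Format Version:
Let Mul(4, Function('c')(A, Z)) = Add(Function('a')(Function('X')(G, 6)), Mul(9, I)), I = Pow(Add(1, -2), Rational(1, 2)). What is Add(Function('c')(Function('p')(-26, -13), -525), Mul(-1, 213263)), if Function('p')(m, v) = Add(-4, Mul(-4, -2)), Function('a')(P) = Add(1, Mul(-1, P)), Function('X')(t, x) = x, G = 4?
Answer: Add(Rational(-853057, 4), Mul(Rational(9, 4), I)) ≈ Add(-2.1326e+5, Mul(2.2500, I))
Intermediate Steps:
I
Function('p')(m, v) = 4 (Function('p')(m, v) = Add(-4, 8) = 4)
Function('c')(A, Z) = Add(Rational(-5, 4), Mul(Rational(9, 4), I)) (Function('c')(A, Z) = Mul(Rational(1, 4), Add(Add(1, Mul(-1, 6)), Mul(9, I))) = Mul(Rational(1, 4), Add(Add(1, -6), Mul(9, I))) = Mul(Rational(1, 4), Add(-5, Mul(9, I))) = Add(Rational(-5, 4), Mul(Rational(9, 4), I)))
Add(Function('c')(Function('p')(-26, -13), -525), Mul(-1, 213263)) = Add(Add(Rational(-5, 4), Mul(Rational(9, 4), I)), Mul(-1, 213263)) = Add(Add(Rational(-5, 4), Mul(Rational(9, 4), I)), -213263) = Add(Rational(-853057, 4), Mul(Rational(9, 4), I))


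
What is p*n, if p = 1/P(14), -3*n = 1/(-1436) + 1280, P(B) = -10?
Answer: 612693/14360 ≈ 42.667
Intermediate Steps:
n = -612693/1436 (n = -(1/(-1436) + 1280)/3 = -(-1/1436 + 1280)/3 = -⅓*1838079/1436 = -612693/1436 ≈ -426.67)
p = -⅒ (p = 1/(-10) = -⅒ ≈ -0.10000)
p*n = -⅒*(-612693/1436) = 612693/14360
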